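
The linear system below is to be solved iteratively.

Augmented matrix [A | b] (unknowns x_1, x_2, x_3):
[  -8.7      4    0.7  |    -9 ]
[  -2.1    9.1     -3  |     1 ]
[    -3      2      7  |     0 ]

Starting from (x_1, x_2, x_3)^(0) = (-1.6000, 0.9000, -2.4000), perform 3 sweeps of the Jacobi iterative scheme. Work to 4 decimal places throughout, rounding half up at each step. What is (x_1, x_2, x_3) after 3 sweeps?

(1.1427, 0.4959, 0.1785)

Iteration 1:
  x_1 = (-9 - (4)·0.9000 - (0.7)·-2.4000) / (-8.7) = 1.2552
  x_2 = (1 - (-2.1)·-1.6000 - (-3)·-2.4000) / (9.1) = -1.0505
  x_3 = (0 - (-3)·-1.6000 - (2)·0.9000) / (7) = -0.9429
Iteration 2:
  x_1 = (-9 - (4)·-1.0505 - (0.7)·-0.9429) / (-8.7) = 0.4756
  x_2 = (1 - (-2.1)·1.2552 - (-3)·-0.9429) / (9.1) = 0.0887
  x_3 = (0 - (-3)·1.2552 - (2)·-1.0505) / (7) = 0.8381
Iteration 3:
  x_1 = (-9 - (4)·0.0887 - (0.7)·0.8381) / (-8.7) = 1.1427
  x_2 = (1 - (-2.1)·0.4756 - (-3)·0.8381) / (9.1) = 0.4959
  x_3 = (0 - (-3)·0.4756 - (2)·0.0887) / (7) = 0.1785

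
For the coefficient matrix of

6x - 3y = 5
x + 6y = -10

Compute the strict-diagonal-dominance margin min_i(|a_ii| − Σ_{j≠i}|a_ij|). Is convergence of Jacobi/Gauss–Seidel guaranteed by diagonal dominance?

row 1: |6| − (3) = 3
row 2: |6| − (1) = 5
minimum over rows = 3 → strictly diagonally dominant (convergence guaranteed)

3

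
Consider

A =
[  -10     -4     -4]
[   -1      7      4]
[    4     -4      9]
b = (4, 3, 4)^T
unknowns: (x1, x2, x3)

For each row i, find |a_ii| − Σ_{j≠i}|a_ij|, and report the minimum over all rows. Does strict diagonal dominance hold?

row 1: |-10| − (4+4) = 2
row 2: |7| − (1+4) = 2
row 3: |9| − (4+4) = 1
minimum over rows = 1 → strictly diagonally dominant (convergence guaranteed)

1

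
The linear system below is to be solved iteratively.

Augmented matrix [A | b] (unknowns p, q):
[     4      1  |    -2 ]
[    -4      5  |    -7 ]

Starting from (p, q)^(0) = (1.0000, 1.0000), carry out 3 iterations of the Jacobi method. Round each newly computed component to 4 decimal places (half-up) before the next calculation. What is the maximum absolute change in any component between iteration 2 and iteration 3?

Iteration 1:
  p = (-2 - (1)·1.0000) / (4) = -0.7500
  q = (-7 - (-4)·1.0000) / (5) = -0.6000
Iteration 2:
  p = (-2 - (1)·-0.6000) / (4) = -0.3500
  q = (-7 - (-4)·-0.7500) / (5) = -2.0000
Iteration 3:
  p = (-2 - (1)·-2.0000) / (4) = 0.0000
  q = (-7 - (-4)·-0.3500) / (5) = -1.6800
Change: (0.3500, 0.3200) → max |·| = 0.3500

0.3500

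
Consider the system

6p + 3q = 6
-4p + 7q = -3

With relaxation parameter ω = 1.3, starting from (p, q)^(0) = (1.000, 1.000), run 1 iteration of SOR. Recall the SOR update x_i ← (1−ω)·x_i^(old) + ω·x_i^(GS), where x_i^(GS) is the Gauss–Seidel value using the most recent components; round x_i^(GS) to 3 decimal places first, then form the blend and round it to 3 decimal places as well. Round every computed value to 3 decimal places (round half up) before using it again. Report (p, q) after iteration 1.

Iteration 1:
  p: GS value = (6 - (3)·1.000) / (6) = 0.500;  p ← (1−ω)·1.000 + ω·0.500 = 0.350
  q: GS value = (-3 - (-4)·0.350) / (7) = -0.229;  q ← (1−ω)·1.000 + ω·-0.229 = -0.598

(0.350, -0.598)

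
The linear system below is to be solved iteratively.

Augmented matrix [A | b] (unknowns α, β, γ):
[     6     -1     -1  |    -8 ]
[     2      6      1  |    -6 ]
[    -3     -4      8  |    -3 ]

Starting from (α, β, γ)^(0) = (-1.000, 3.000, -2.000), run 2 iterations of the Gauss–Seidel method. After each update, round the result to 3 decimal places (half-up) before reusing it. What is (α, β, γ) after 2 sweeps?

(-1.538, -0.329, -1.116)

Iteration 1:
  α = (-8 - (-1)·3.000 - (-1)·-2.000) / (6) = -1.167
  β = (-6 - (2)·-1.167 - (1)·-2.000) / (6) = -0.278
  γ = (-3 - (-3)·-1.167 - (-4)·-0.278) / (8) = -0.952
Iteration 2:
  α = (-8 - (-1)·-0.278 - (-1)·-0.952) / (6) = -1.538
  β = (-6 - (2)·-1.538 - (1)·-0.952) / (6) = -0.329
  γ = (-3 - (-3)·-1.538 - (-4)·-0.329) / (8) = -1.116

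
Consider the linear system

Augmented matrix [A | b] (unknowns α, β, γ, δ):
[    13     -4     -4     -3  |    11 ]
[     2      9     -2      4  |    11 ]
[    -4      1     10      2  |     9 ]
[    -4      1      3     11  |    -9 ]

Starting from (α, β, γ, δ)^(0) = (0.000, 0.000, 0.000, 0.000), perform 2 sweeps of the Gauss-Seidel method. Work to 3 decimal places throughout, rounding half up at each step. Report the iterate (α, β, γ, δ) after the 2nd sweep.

Iteration 1:
  α = (11 - (-4)·0.000 - (-4)·0.000 - (-3)·0.000) / (13) = 0.846
  β = (11 - (2)·0.846 - (-2)·0.000 - (4)·0.000) / (9) = 1.034
  γ = (9 - (-4)·0.846 - (1)·1.034 - (2)·0.000) / (10) = 1.135
  δ = (-9 - (-4)·0.846 - (1)·1.034 - (3)·1.135) / (11) = -0.914
Iteration 2:
  α = (11 - (-4)·1.034 - (-4)·1.135 - (-3)·-0.914) / (13) = 1.303
  β = (11 - (2)·1.303 - (-2)·1.135 - (4)·-0.914) / (9) = 1.591
  γ = (9 - (-4)·1.303 - (1)·1.591 - (2)·-0.914) / (10) = 1.445
  δ = (-9 - (-4)·1.303 - (1)·1.591 - (3)·1.445) / (11) = -0.883

(1.303, 1.591, 1.445, -0.883)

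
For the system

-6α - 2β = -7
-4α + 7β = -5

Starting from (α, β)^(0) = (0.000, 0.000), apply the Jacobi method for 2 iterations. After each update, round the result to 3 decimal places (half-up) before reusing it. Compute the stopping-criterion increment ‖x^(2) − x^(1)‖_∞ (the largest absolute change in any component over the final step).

0.667

Iteration 1:
  α = (-7 - (-2)·0.000) / (-6) = 1.167
  β = (-5 - (-4)·0.000) / (7) = -0.714
Iteration 2:
  α = (-7 - (-2)·-0.714) / (-6) = 1.405
  β = (-5 - (-4)·1.167) / (7) = -0.047
Change: (0.238, 0.667) → max |·| = 0.667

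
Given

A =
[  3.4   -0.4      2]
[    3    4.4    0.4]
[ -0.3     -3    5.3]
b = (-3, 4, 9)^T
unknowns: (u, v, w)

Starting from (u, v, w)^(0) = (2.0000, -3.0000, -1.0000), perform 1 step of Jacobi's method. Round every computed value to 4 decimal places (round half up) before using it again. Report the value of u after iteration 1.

-0.6471

Iteration 1:
  u = (-3 - (-0.4)·-3.0000 - (2)·-1.0000) / (3.4) = -0.6471
  v = (4 - (3)·2.0000 - (0.4)·-1.0000) / (4.4) = -0.3636
  w = (9 - (-0.3)·2.0000 - (-3)·-3.0000) / (5.3) = 0.1132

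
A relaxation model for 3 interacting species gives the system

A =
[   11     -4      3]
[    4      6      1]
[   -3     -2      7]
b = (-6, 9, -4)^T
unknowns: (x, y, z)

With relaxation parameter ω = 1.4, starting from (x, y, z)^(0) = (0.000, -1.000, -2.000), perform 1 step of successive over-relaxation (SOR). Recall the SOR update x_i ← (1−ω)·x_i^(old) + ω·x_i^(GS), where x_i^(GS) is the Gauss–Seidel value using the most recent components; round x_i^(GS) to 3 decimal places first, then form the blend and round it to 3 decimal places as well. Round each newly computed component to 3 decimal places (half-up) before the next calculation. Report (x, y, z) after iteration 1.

Iteration 1:
  x: GS value = (-6 - (-4)·-1.000 - (3)·-2.000) / (11) = -0.364;  x ← (1−ω)·0.000 + ω·-0.364 = -0.510
  y: GS value = (9 - (4)·-0.510 - (1)·-2.000) / (6) = 2.173;  y ← (1−ω)·-1.000 + ω·2.173 = 3.442
  z: GS value = (-4 - (-3)·-0.510 - (-2)·3.442) / (7) = 0.193;  z ← (1−ω)·-2.000 + ω·0.193 = 1.070

(-0.510, 3.442, 1.070)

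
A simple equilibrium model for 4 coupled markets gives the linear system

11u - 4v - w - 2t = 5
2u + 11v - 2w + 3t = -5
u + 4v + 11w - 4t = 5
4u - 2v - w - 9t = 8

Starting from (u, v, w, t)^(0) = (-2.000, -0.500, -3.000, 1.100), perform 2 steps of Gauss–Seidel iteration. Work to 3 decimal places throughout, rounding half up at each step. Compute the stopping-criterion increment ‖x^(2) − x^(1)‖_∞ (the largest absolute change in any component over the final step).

Iteration 1:
  u = (5 - (-4)·-0.500 - (-1)·-3.000 - (-2)·1.100) / (11) = 0.200
  v = (-5 - (2)·0.200 - (-2)·-3.000 - (3)·1.100) / (11) = -1.336
  w = (5 - (1)·0.200 - (4)·-1.336 - (-4)·1.100) / (11) = 1.322
  t = (8 - (4)·0.200 - (-2)·-1.336 - (-1)·1.322) / (-9) = -0.650
Iteration 2:
  u = (5 - (-4)·-1.336 - (-1)·1.322 - (-2)·-0.650) / (11) = -0.029
  v = (-5 - (2)·-0.029 - (-2)·1.322 - (3)·-0.650) / (11) = -0.032
  w = (5 - (1)·-0.029 - (4)·-0.032 - (-4)·-0.650) / (11) = 0.232
  t = (8 - (4)·-0.029 - (-2)·-0.032 - (-1)·0.232) / (-9) = -0.920
Change: (-0.229, 1.304, -1.090, -0.270) → max |·| = 1.304

1.304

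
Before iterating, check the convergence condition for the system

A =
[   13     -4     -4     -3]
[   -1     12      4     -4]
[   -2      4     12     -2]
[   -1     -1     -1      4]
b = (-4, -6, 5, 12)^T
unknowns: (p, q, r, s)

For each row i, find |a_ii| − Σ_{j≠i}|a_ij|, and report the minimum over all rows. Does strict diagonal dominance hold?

row 1: |13| − (4+4+3) = 2
row 2: |12| − (1+4+4) = 3
row 3: |12| − (2+4+2) = 4
row 4: |4| − (1+1+1) = 1
minimum over rows = 1 → strictly diagonally dominant (convergence guaranteed)

1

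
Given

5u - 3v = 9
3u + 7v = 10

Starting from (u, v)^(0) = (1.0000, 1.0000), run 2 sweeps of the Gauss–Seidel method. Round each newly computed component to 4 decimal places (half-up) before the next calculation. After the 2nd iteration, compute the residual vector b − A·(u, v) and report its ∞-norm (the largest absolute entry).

0.4629

Iteration 1:
  u = (9 - (-3)·1.0000) / (5) = 2.4000
  v = (10 - (3)·2.4000) / (7) = 0.4000
Iteration 2:
  u = (9 - (-3)·0.4000) / (5) = 2.0400
  v = (10 - (3)·2.0400) / (7) = 0.5543
Residual b − A·x = (0.4629, -0.0001); ∞-norm = 0.4629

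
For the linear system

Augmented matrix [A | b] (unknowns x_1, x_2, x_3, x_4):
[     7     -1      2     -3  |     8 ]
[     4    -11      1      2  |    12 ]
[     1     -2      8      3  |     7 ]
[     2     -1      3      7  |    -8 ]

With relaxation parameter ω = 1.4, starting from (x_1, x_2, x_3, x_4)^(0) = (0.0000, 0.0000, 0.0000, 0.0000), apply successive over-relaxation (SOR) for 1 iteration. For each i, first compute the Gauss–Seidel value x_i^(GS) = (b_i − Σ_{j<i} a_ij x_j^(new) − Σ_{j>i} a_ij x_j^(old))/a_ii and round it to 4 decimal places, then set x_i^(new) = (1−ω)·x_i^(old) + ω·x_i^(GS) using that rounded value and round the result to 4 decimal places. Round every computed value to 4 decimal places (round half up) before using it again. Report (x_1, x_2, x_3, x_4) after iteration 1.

Iteration 1:
  x_1: GS value = (8 - (-1)·0.0000 - (2)·0.0000 - (-3)·0.0000) / (7) = 1.1429;  x_1 ← (1−ω)·0.0000 + ω·1.1429 = 1.6001
  x_2: GS value = (12 - (4)·1.6001 - (1)·0.0000 - (2)·0.0000) / (-11) = -0.5091;  x_2 ← (1−ω)·0.0000 + ω·-0.5091 = -0.7127
  x_3: GS value = (7 - (1)·1.6001 - (-2)·-0.7127 - (3)·0.0000) / (8) = 0.4968;  x_3 ← (1−ω)·0.0000 + ω·0.4968 = 0.6955
  x_4: GS value = (-8 - (2)·1.6001 - (-1)·-0.7127 - (3)·0.6955) / (7) = -1.9999;  x_4 ← (1−ω)·0.0000 + ω·-1.9999 = -2.7999

(1.6001, -0.7127, 0.6955, -2.7999)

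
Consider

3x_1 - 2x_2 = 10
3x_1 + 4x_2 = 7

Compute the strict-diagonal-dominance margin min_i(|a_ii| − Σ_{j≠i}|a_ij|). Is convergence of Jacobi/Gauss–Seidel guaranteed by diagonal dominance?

1

row 1: |3| − (2) = 1
row 2: |4| − (3) = 1
minimum over rows = 1 → strictly diagonally dominant (convergence guaranteed)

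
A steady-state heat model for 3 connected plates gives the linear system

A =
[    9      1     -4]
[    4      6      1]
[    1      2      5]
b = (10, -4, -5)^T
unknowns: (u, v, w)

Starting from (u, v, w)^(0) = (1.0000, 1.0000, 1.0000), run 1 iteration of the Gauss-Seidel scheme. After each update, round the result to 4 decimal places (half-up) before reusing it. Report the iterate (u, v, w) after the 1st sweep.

Iteration 1:
  u = (10 - (1)·1.0000 - (-4)·1.0000) / (9) = 1.4444
  v = (-4 - (4)·1.4444 - (1)·1.0000) / (6) = -1.7963
  w = (-5 - (1)·1.4444 - (2)·-1.7963) / (5) = -0.5704

(1.4444, -1.7963, -0.5704)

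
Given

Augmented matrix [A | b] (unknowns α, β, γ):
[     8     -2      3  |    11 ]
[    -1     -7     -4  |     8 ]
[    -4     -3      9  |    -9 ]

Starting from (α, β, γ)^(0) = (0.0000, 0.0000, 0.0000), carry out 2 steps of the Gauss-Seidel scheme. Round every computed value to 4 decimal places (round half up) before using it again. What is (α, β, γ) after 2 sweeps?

Iteration 1:
  α = (11 - (-2)·0.0000 - (3)·0.0000) / (8) = 1.3750
  β = (8 - (-1)·1.3750 - (-4)·0.0000) / (-7) = -1.3393
  γ = (-9 - (-4)·1.3750 - (-3)·-1.3393) / (9) = -0.8353
Iteration 2:
  α = (11 - (-2)·-1.3393 - (3)·-0.8353) / (8) = 1.3534
  β = (8 - (-1)·1.3534 - (-4)·-0.8353) / (-7) = -0.8589
  γ = (-9 - (-4)·1.3534 - (-3)·-0.8589) / (9) = -0.6848

(1.3534, -0.8589, -0.6848)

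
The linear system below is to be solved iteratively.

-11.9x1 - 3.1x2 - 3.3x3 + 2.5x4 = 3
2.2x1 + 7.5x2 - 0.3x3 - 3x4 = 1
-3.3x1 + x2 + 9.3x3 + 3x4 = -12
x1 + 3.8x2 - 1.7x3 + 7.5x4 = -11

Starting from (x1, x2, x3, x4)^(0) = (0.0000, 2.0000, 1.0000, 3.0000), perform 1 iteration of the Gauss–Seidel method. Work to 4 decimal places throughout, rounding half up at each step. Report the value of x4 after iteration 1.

-2.7510

Iteration 1:
  x1 = (3 - (-3.1)·2.0000 - (-3.3)·1.0000 - (2.5)·3.0000) / (-11.9) = -0.4202
  x2 = (1 - (2.2)·-0.4202 - (-0.3)·1.0000 - (-3)·3.0000) / (7.5) = 1.4966
  x3 = (-12 - (-3.3)·-0.4202 - (1)·1.4966 - (3)·3.0000) / (9.3) = -2.5681
  x4 = (-11 - (1)·-0.4202 - (3.8)·1.4966 - (-1.7)·-2.5681) / (7.5) = -2.7510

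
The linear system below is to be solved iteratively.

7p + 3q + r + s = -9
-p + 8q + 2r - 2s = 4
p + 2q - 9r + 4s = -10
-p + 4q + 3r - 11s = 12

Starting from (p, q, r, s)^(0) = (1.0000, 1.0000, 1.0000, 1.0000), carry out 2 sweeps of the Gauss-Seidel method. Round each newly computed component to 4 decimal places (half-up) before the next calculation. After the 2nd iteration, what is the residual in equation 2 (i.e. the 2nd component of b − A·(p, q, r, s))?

0.6075

Iteration 1:
  p = (-9 - (3)·1.0000 - (1)·1.0000 - (1)·1.0000) / (7) = -2.0000
  q = (4 - (-1)·-2.0000 - (2)·1.0000 - (-2)·1.0000) / (8) = 0.2500
  r = (-10 - (1)·-2.0000 - (2)·0.2500 - (4)·1.0000) / (-9) = 1.3889
  s = (12 - (-1)·-2.0000 - (4)·0.2500 - (3)·1.3889) / (-11) = -0.4394
Iteration 2:
  p = (-9 - (3)·0.2500 - (1)·1.3889 - (1)·-0.4394) / (7) = -1.5285
  q = (4 - (-1)·-1.5285 - (2)·1.3889 - (-2)·-0.4394) / (8) = -0.1481
  r = (-10 - (1)·-1.5285 - (2)·-0.1481 - (4)·-0.4394) / (-9) = 0.7131
  s = (12 - (-1)·-1.5285 - (4)·-0.1481 - (3)·0.7131) / (-11) = -0.8113
Residual b − A·x = (2.2420, 0.6075, 1.4878, 0.0003)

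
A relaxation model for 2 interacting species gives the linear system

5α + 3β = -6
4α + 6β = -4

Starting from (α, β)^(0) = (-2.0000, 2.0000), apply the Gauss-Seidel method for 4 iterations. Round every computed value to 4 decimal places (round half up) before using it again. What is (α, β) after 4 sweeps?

(-1.4016, 0.2677)

Iteration 1:
  α = (-6 - (3)·2.0000) / (5) = -2.4000
  β = (-4 - (4)·-2.4000) / (6) = 0.9333
Iteration 2:
  α = (-6 - (3)·0.9333) / (5) = -1.7600
  β = (-4 - (4)·-1.7600) / (6) = 0.5067
Iteration 3:
  α = (-6 - (3)·0.5067) / (5) = -1.5040
  β = (-4 - (4)·-1.5040) / (6) = 0.3360
Iteration 4:
  α = (-6 - (3)·0.3360) / (5) = -1.4016
  β = (-4 - (4)·-1.4016) / (6) = 0.2677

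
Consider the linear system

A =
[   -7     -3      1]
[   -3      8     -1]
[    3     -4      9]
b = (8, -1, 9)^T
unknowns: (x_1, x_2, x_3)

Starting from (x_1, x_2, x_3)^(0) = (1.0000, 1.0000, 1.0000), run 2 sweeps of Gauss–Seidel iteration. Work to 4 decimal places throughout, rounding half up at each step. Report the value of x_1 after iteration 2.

Iteration 1:
  x_1 = (8 - (-3)·1.0000 - (1)·1.0000) / (-7) = -1.4286
  x_2 = (-1 - (-3)·-1.4286 - (-1)·1.0000) / (8) = -0.5357
  x_3 = (9 - (3)·-1.4286 - (-4)·-0.5357) / (9) = 1.2381
Iteration 2:
  x_1 = (8 - (-3)·-0.5357 - (1)·1.2381) / (-7) = -0.7364
  x_2 = (-1 - (-3)·-0.7364 - (-1)·1.2381) / (8) = -0.2464
  x_3 = (9 - (3)·-0.7364 - (-4)·-0.2464) / (9) = 1.1360

-0.7364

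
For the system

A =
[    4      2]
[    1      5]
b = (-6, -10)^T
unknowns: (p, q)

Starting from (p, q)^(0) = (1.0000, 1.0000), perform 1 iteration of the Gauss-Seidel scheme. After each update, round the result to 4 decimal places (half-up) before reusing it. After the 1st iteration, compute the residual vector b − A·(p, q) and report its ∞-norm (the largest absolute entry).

5.2000

Iteration 1:
  p = (-6 - (2)·1.0000) / (4) = -2.0000
  q = (-10 - (1)·-2.0000) / (5) = -1.6000
Residual b − A·x = (5.2000, 0.0000); ∞-norm = 5.2000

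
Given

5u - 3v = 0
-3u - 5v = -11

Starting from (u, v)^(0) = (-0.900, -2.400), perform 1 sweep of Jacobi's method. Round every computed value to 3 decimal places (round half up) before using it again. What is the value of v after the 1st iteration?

2.740

Iteration 1:
  u = (0 - (-3)·-2.400) / (5) = -1.440
  v = (-11 - (-3)·-0.900) / (-5) = 2.740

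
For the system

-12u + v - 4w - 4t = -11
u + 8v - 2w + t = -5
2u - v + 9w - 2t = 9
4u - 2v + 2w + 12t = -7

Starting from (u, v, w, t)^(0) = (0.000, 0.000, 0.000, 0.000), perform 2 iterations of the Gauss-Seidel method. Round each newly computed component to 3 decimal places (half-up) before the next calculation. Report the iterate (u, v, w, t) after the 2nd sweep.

Iteration 1:
  u = (-11 - (1)·0.000 - (-4)·0.000 - (-4)·0.000) / (-12) = 0.917
  v = (-5 - (1)·0.917 - (-2)·0.000 - (1)·0.000) / (8) = -0.740
  w = (9 - (2)·0.917 - (-1)·-0.740 - (-2)·0.000) / (9) = 0.714
  t = (-7 - (4)·0.917 - (-2)·-0.740 - (2)·0.714) / (12) = -1.131
Iteration 2:
  u = (-11 - (1)·-0.740 - (-4)·0.714 - (-4)·-1.131) / (-12) = 0.994
  v = (-5 - (1)·0.994 - (-2)·0.714 - (1)·-1.131) / (8) = -0.429
  w = (9 - (2)·0.994 - (-1)·-0.429 - (-2)·-1.131) / (9) = 0.480
  t = (-7 - (4)·0.994 - (-2)·-0.429 - (2)·0.480) / (12) = -1.066

(0.994, -0.429, 0.480, -1.066)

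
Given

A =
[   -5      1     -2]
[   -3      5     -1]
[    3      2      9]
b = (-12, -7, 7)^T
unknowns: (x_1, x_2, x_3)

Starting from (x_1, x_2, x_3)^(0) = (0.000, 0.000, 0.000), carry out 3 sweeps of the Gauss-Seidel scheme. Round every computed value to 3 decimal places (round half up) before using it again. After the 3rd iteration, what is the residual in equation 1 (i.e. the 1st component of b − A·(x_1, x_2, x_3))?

-0.004

Iteration 1:
  x_1 = (-12 - (1)·0.000 - (-2)·0.000) / (-5) = 2.400
  x_2 = (-7 - (-3)·2.400 - (-1)·0.000) / (5) = 0.040
  x_3 = (7 - (3)·2.400 - (2)·0.040) / (9) = -0.031
Iteration 2:
  x_1 = (-12 - (1)·0.040 - (-2)·-0.031) / (-5) = 2.420
  x_2 = (-7 - (-3)·2.420 - (-1)·-0.031) / (5) = 0.046
  x_3 = (7 - (3)·2.420 - (2)·0.046) / (9) = -0.039
Iteration 3:
  x_1 = (-12 - (1)·0.046 - (-2)·-0.039) / (-5) = 2.425
  x_2 = (-7 - (-3)·2.425 - (-1)·-0.039) / (5) = 0.047
  x_3 = (7 - (3)·2.425 - (2)·0.047) / (9) = -0.041
Residual b − A·x = (-0.004, -0.001, 0.000)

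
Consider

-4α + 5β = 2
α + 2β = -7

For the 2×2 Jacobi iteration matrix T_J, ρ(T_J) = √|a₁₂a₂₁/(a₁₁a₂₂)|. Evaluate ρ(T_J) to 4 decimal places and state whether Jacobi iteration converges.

a₁₂a₂₁/(a₁₁a₂₂) = (5)·(1) / ((-4)·(2)) = -0.625000
ρ = √|-0.625000| = √0.625000 = 0.7906
ρ < 1, so Jacobi converges

0.7906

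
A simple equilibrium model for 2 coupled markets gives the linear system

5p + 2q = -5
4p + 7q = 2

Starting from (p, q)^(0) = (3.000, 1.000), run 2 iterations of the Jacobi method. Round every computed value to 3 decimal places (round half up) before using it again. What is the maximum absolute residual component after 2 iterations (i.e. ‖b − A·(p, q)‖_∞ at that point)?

5.032

Iteration 1:
  p = (-5 - (2)·1.000) / (5) = -1.400
  q = (2 - (4)·3.000) / (7) = -1.429
Iteration 2:
  p = (-5 - (2)·-1.429) / (5) = -0.428
  q = (2 - (4)·-1.400) / (7) = 1.086
Residual b − A·x = (-5.032, -3.890); ∞-norm = 5.032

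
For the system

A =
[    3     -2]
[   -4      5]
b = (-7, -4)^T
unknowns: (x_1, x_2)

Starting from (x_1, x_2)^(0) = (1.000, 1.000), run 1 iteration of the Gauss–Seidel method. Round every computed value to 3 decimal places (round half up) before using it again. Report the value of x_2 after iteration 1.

-2.134

Iteration 1:
  x_1 = (-7 - (-2)·1.000) / (3) = -1.667
  x_2 = (-4 - (-4)·-1.667) / (5) = -2.134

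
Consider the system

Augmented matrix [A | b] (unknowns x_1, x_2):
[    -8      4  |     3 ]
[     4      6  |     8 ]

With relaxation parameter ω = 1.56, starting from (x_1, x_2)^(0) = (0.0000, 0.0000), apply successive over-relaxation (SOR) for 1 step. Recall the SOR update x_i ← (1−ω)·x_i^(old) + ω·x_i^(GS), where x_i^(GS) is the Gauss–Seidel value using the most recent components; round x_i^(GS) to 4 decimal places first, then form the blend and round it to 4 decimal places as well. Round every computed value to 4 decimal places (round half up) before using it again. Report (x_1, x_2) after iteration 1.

(-0.5850, 2.6883)

Iteration 1:
  x_1: GS value = (3 - (4)·0.0000) / (-8) = -0.3750;  x_1 ← (1−ω)·0.0000 + ω·-0.3750 = -0.5850
  x_2: GS value = (8 - (4)·-0.5850) / (6) = 1.7233;  x_2 ← (1−ω)·0.0000 + ω·1.7233 = 2.6883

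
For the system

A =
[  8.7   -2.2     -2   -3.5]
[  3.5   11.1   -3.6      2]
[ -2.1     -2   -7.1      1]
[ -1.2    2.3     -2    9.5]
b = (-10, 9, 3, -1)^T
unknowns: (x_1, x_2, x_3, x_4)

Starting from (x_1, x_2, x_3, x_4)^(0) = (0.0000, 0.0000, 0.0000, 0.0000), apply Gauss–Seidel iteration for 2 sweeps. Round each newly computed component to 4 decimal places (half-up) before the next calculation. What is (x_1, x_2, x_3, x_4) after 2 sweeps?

Iteration 1:
  x_1 = (-10 - (-2.2)·0.0000 - (-2)·0.0000 - (-3.5)·0.0000) / (8.7) = -1.1494
  x_2 = (9 - (3.5)·-1.1494 - (-3.6)·0.0000 - (2)·0.0000) / (11.1) = 1.1732
  x_3 = (3 - (-2.1)·-1.1494 - (-2)·1.1732 - (1)·0.0000) / (-7.1) = -0.4131
  x_4 = (-1 - (-1.2)·-1.1494 - (2.3)·1.1732 - (-2)·-0.4131) / (9.5) = -0.6215
Iteration 2:
  x_1 = (-10 - (-2.2)·1.1732 - (-2)·-0.4131 - (-3.5)·-0.6215) / (8.7) = -1.1977
  x_2 = (9 - (3.5)·-1.1977 - (-3.6)·-0.4131 - (2)·-0.6215) / (11.1) = 1.1665
  x_3 = (3 - (-2.1)·-1.1977 - (-2)·1.1665 - (1)·-0.6215) / (-7.1) = -0.4844
  x_4 = (-1 - (-1.2)·-1.1977 - (2.3)·1.1665 - (-2)·-0.4844) / (9.5) = -0.6409

(-1.1977, 1.1665, -0.4844, -0.6409)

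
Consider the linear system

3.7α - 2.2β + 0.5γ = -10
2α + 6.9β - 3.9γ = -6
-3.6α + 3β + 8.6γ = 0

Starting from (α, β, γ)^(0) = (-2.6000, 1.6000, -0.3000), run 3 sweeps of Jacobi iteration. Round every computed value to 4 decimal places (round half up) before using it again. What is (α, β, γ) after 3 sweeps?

Iteration 1:
  α = (-10 - (-2.2)·1.6000 - (0.5)·-0.3000) / (3.7) = -1.7108
  β = (-6 - (2)·-2.6000 - (-3.9)·-0.3000) / (6.9) = -0.2855
  γ = (0 - (-3.6)·-2.6000 - (3)·1.6000) / (8.6) = -1.6465
Iteration 2:
  α = (-10 - (-2.2)·-0.2855 - (0.5)·-1.6465) / (3.7) = -2.6500
  β = (-6 - (2)·-1.7108 - (-3.9)·-1.6465) / (6.9) = -1.3043
  γ = (0 - (-3.6)·-1.7108 - (3)·-0.2855) / (8.6) = -0.6166
Iteration 3:
  α = (-10 - (-2.2)·-1.3043 - (0.5)·-0.6166) / (3.7) = -3.3949
  β = (-6 - (2)·-2.6500 - (-3.9)·-0.6166) / (6.9) = -0.4500
  γ = (0 - (-3.6)·-2.6500 - (3)·-1.3043) / (8.6) = -0.6543

(-3.3949, -0.4500, -0.6543)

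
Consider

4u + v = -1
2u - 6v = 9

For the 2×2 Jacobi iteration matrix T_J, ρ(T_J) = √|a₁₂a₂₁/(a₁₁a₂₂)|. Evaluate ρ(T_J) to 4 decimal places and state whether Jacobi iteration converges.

a₁₂a₂₁/(a₁₁a₂₂) = (1)·(2) / ((4)·(-6)) = -0.083333
ρ = √|-0.083333| = √0.083333 = 0.2887
ρ < 1, so Jacobi converges

0.2887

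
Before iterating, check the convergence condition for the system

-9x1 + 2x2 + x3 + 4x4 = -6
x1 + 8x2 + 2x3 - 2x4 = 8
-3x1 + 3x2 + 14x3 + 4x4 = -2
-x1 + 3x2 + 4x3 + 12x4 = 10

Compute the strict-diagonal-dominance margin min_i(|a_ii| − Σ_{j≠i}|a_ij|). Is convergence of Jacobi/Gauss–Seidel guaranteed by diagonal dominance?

row 1: |-9| − (2+1+4) = 2
row 2: |8| − (1+2+2) = 3
row 3: |14| − (3+3+4) = 4
row 4: |12| − (1+3+4) = 4
minimum over rows = 2 → strictly diagonally dominant (convergence guaranteed)

2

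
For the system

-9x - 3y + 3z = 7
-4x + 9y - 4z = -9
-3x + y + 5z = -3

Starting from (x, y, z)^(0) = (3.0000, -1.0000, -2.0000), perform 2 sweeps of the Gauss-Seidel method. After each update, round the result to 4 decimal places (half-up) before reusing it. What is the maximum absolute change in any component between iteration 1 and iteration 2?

Iteration 1:
  x = (7 - (-3)·-1.0000 - (3)·-2.0000) / (-9) = -1.1111
  y = (-9 - (-4)·-1.1111 - (-4)·-2.0000) / (9) = -2.3827
  z = (-3 - (-3)·-1.1111 - (1)·-2.3827) / (5) = -0.7901
Iteration 2:
  x = (7 - (-3)·-2.3827 - (3)·-0.7901) / (-9) = -0.2469
  y = (-9 - (-4)·-0.2469 - (-4)·-0.7901) / (9) = -1.4609
  z = (-3 - (-3)·-0.2469 - (1)·-1.4609) / (5) = -0.4560
Change: (0.8642, 0.9218, 0.3341) → max |·| = 0.9218

0.9218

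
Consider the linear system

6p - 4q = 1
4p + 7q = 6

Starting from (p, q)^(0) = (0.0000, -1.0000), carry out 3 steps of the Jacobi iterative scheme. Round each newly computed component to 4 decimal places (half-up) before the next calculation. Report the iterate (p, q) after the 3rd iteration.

Iteration 1:
  p = (1 - (-4)·-1.0000) / (6) = -0.5000
  q = (6 - (4)·0.0000) / (7) = 0.8571
Iteration 2:
  p = (1 - (-4)·0.8571) / (6) = 0.7381
  q = (6 - (4)·-0.5000) / (7) = 1.1429
Iteration 3:
  p = (1 - (-4)·1.1429) / (6) = 0.9286
  q = (6 - (4)·0.7381) / (7) = 0.4354

(0.9286, 0.4354)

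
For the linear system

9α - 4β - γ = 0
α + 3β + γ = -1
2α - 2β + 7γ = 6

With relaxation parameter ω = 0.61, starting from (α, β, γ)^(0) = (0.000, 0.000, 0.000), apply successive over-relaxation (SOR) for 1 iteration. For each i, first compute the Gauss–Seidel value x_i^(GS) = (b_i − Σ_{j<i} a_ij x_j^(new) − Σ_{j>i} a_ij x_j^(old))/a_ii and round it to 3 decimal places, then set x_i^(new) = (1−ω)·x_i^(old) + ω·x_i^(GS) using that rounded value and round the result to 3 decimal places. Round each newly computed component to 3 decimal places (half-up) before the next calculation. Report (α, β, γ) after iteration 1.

Iteration 1:
  α: GS value = (0 - (-4)·0.000 - (-1)·0.000) / (9) = 0.000;  α ← (1−ω)·0.000 + ω·0.000 = 0.000
  β: GS value = (-1 - (1)·0.000 - (1)·0.000) / (3) = -0.333;  β ← (1−ω)·0.000 + ω·-0.333 = -0.203
  γ: GS value = (6 - (2)·0.000 - (-2)·-0.203) / (7) = 0.799;  γ ← (1−ω)·0.000 + ω·0.799 = 0.487

(0.000, -0.203, 0.487)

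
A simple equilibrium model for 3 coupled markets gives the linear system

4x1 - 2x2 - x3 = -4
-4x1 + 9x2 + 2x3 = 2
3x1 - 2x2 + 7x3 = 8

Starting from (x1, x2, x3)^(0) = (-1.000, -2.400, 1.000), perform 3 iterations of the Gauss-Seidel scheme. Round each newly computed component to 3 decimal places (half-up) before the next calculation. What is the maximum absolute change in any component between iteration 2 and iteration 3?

0.095

Iteration 1:
  x1 = (-4 - (-2)·-2.400 - (-1)·1.000) / (4) = -1.950
  x2 = (2 - (-4)·-1.950 - (2)·1.000) / (9) = -0.867
  x3 = (8 - (3)·-1.950 - (-2)·-0.867) / (7) = 1.731
Iteration 2:
  x1 = (-4 - (-2)·-0.867 - (-1)·1.731) / (4) = -1.001
  x2 = (2 - (-4)·-1.001 - (2)·1.731) / (9) = -0.607
  x3 = (8 - (3)·-1.001 - (-2)·-0.607) / (7) = 1.398
Iteration 3:
  x1 = (-4 - (-2)·-0.607 - (-1)·1.398) / (4) = -0.954
  x2 = (2 - (-4)·-0.954 - (2)·1.398) / (9) = -0.512
  x3 = (8 - (3)·-0.954 - (-2)·-0.512) / (7) = 1.405
Change: (0.047, 0.095, 0.007) → max |·| = 0.095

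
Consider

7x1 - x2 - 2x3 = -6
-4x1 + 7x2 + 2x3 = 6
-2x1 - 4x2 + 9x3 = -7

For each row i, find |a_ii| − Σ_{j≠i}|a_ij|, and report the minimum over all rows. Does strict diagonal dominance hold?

1

row 1: |7| − (1+2) = 4
row 2: |7| − (4+2) = 1
row 3: |9| − (2+4) = 3
minimum over rows = 1 → strictly diagonally dominant (convergence guaranteed)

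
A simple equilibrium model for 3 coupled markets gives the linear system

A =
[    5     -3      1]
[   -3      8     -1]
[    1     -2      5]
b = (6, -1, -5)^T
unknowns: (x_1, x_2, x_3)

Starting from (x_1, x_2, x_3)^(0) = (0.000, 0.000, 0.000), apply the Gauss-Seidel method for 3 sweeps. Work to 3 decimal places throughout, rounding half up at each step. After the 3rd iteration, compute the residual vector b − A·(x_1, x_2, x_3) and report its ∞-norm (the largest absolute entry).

0.006

Iteration 1:
  x_1 = (6 - (-3)·0.000 - (1)·0.000) / (5) = 1.200
  x_2 = (-1 - (-3)·1.200 - (-1)·0.000) / (8) = 0.325
  x_3 = (-5 - (1)·1.200 - (-2)·0.325) / (5) = -1.110
Iteration 2:
  x_1 = (6 - (-3)·0.325 - (1)·-1.110) / (5) = 1.617
  x_2 = (-1 - (-3)·1.617 - (-1)·-1.110) / (8) = 0.343
  x_3 = (-5 - (1)·1.617 - (-2)·0.343) / (5) = -1.186
Iteration 3:
  x_1 = (6 - (-3)·0.343 - (1)·-1.186) / (5) = 1.643
  x_2 = (-1 - (-3)·1.643 - (-1)·-1.186) / (8) = 0.343
  x_3 = (-5 - (1)·1.643 - (-2)·0.343) / (5) = -1.191
Residual b − A·x = (0.005, -0.006, -0.002); ∞-norm = 0.006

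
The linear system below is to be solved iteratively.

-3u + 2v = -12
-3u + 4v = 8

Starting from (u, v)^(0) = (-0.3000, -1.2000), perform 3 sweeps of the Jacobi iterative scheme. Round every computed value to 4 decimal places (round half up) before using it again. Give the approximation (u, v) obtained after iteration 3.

Iteration 1:
  u = (-12 - (2)·-1.2000) / (-3) = 3.2000
  v = (8 - (-3)·-0.3000) / (4) = 1.7750
Iteration 2:
  u = (-12 - (2)·1.7750) / (-3) = 5.1833
  v = (8 - (-3)·3.2000) / (4) = 4.4000
Iteration 3:
  u = (-12 - (2)·4.4000) / (-3) = 6.9333
  v = (8 - (-3)·5.1833) / (4) = 5.8875

(6.9333, 5.8875)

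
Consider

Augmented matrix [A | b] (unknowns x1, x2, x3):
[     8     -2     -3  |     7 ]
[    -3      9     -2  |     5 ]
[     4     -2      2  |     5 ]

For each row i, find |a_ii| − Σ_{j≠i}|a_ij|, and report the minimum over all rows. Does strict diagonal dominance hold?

-4

row 1: |8| − (2+3) = 3
row 2: |9| − (3+2) = 4
row 3: |2| − (4+2) = -4
minimum over rows = -4 → not strictly diagonally dominant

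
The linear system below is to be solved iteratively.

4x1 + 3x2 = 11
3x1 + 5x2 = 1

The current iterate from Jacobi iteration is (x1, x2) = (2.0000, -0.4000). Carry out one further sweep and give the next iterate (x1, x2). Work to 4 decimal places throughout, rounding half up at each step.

(3.0500, -1.0000)

One sweep:
  x1 = (11 - (3)·-0.4000) / (4) = 3.0500
  x2 = (1 - (3)·2.0000) / (5) = -1.0000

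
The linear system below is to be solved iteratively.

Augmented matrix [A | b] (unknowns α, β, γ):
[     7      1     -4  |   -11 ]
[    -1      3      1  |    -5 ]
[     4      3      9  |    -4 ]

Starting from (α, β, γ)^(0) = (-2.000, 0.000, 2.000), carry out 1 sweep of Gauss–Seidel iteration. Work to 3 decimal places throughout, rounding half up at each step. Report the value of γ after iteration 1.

Iteration 1:
  α = (-11 - (1)·0.000 - (-4)·2.000) / (7) = -0.429
  β = (-5 - (-1)·-0.429 - (1)·2.000) / (3) = -2.476
  γ = (-4 - (4)·-0.429 - (3)·-2.476) / (9) = 0.572

0.572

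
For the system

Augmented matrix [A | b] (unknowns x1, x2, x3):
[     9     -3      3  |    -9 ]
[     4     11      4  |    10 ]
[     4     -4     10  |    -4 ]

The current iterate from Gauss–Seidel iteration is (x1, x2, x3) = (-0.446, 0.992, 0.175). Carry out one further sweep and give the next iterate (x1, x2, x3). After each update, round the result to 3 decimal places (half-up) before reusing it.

(-0.728, 1.110, 0.335)

One sweep:
  x1 = (-9 - (-3)·0.992 - (3)·0.175) / (9) = -0.728
  x2 = (10 - (4)·-0.728 - (4)·0.175) / (11) = 1.110
  x3 = (-4 - (4)·-0.728 - (-4)·1.110) / (10) = 0.335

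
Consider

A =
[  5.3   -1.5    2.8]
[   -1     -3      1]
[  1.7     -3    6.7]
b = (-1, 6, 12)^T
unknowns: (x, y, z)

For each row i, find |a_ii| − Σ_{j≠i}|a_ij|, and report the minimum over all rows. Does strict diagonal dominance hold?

1

row 1: |5.3| − (1.5+2.8) = 1
row 2: |-3| − (1+1) = 1
row 3: |6.7| − (1.7+3) = 2
minimum over rows = 1 → strictly diagonally dominant (convergence guaranteed)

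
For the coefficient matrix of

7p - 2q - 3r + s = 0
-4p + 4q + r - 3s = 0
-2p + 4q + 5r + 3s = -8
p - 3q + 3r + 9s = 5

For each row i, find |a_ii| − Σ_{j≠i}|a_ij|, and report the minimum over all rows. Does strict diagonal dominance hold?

row 1: |7| − (2+3+1) = 1
row 2: |4| − (4+1+3) = -4
row 3: |5| − (2+4+3) = -4
row 4: |9| − (1+3+3) = 2
minimum over rows = -4 → not strictly diagonally dominant

-4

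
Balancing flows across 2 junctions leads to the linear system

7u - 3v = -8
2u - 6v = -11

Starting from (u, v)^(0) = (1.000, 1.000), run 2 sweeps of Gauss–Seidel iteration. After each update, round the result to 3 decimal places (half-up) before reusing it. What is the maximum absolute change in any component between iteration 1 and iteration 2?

0.255

Iteration 1:
  u = (-8 - (-3)·1.000) / (7) = -0.714
  v = (-11 - (2)·-0.714) / (-6) = 1.595
Iteration 2:
  u = (-8 - (-3)·1.595) / (7) = -0.459
  v = (-11 - (2)·-0.459) / (-6) = 1.680
Change: (0.255, 0.085) → max |·| = 0.255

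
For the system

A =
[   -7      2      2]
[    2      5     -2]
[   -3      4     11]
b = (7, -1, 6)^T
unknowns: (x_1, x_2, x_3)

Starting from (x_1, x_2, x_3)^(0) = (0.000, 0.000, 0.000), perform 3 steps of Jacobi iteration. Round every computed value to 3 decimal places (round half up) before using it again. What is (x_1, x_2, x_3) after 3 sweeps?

Iteration 1:
  x_1 = (7 - (2)·0.000 - (2)·0.000) / (-7) = -1.000
  x_2 = (-1 - (2)·0.000 - (-2)·0.000) / (5) = -0.200
  x_3 = (6 - (-3)·0.000 - (4)·0.000) / (11) = 0.545
Iteration 2:
  x_1 = (7 - (2)·-0.200 - (2)·0.545) / (-7) = -0.901
  x_2 = (-1 - (2)·-1.000 - (-2)·0.545) / (5) = 0.418
  x_3 = (6 - (-3)·-1.000 - (4)·-0.200) / (11) = 0.345
Iteration 3:
  x_1 = (7 - (2)·0.418 - (2)·0.345) / (-7) = -0.782
  x_2 = (-1 - (2)·-0.901 - (-2)·0.345) / (5) = 0.298
  x_3 = (6 - (-3)·-0.901 - (4)·0.418) / (11) = 0.148

(-0.782, 0.298, 0.148)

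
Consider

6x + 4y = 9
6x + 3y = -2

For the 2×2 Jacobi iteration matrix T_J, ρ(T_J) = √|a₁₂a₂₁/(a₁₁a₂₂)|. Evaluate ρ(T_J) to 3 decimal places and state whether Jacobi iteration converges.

1.155

a₁₂a₂₁/(a₁₁a₂₂) = (4)·(6) / ((6)·(3)) = 1.333333
ρ = √|1.333333| = √1.333333 = 1.155
ρ > 1, so Jacobi diverges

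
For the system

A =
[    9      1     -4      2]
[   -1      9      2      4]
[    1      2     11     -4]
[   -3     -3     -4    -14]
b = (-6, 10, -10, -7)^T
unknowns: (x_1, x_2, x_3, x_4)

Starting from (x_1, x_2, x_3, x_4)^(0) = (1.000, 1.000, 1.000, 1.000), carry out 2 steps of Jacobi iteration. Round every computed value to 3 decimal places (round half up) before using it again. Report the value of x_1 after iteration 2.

-1.044

Iteration 1:
  x_1 = (-6 - (1)·1.000 - (-4)·1.000 - (2)·1.000) / (9) = -0.556
  x_2 = (10 - (-1)·1.000 - (2)·1.000 - (4)·1.000) / (9) = 0.556
  x_3 = (-10 - (1)·1.000 - (2)·1.000 - (-4)·1.000) / (11) = -0.818
  x_4 = (-7 - (-3)·1.000 - (-3)·1.000 - (-4)·1.000) / (-14) = -0.214
Iteration 2:
  x_1 = (-6 - (1)·0.556 - (-4)·-0.818 - (2)·-0.214) / (9) = -1.044
  x_2 = (10 - (-1)·-0.556 - (2)·-0.818 - (4)·-0.214) / (9) = 1.326
  x_3 = (-10 - (1)·-0.556 - (2)·0.556 - (-4)·-0.214) / (11) = -1.037
  x_4 = (-7 - (-3)·-0.556 - (-3)·0.556 - (-4)·-0.818) / (-14) = 0.734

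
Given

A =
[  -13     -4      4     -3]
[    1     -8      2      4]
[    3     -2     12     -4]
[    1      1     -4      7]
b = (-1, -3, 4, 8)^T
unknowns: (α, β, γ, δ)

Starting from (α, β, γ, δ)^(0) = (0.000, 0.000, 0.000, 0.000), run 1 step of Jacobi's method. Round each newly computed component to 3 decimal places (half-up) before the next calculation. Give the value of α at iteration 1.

0.077

Iteration 1:
  α = (-1 - (-4)·0.000 - (4)·0.000 - (-3)·0.000) / (-13) = 0.077
  β = (-3 - (1)·0.000 - (2)·0.000 - (4)·0.000) / (-8) = 0.375
  γ = (4 - (3)·0.000 - (-2)·0.000 - (-4)·0.000) / (12) = 0.333
  δ = (8 - (1)·0.000 - (1)·0.000 - (-4)·0.000) / (7) = 1.143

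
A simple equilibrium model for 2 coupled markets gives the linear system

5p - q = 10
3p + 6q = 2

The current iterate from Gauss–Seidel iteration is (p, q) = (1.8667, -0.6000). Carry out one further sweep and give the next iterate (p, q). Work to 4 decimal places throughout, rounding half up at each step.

(1.8800, -0.6067)

One sweep:
  p = (10 - (-1)·-0.6000) / (5) = 1.8800
  q = (2 - (3)·1.8800) / (6) = -0.6067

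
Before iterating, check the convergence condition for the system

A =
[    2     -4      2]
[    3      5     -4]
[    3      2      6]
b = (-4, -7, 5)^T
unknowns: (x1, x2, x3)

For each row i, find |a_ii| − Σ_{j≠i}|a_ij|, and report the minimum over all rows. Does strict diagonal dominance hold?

-4

row 1: |2| − (4+2) = -4
row 2: |5| − (3+4) = -2
row 3: |6| − (3+2) = 1
minimum over rows = -4 → not strictly diagonally dominant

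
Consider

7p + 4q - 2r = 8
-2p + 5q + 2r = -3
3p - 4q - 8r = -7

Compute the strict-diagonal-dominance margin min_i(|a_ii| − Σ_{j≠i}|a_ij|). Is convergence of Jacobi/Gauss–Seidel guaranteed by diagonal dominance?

row 1: |7| − (4+2) = 1
row 2: |5| − (2+2) = 1
row 3: |-8| − (3+4) = 1
minimum over rows = 1 → strictly diagonally dominant (convergence guaranteed)

1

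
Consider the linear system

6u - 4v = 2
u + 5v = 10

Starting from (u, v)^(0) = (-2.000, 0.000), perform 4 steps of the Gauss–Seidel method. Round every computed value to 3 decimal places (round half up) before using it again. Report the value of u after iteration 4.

1.473

Iteration 1:
  u = (2 - (-4)·0.000) / (6) = 0.333
  v = (10 - (1)·0.333) / (5) = 1.933
Iteration 2:
  u = (2 - (-4)·1.933) / (6) = 1.622
  v = (10 - (1)·1.622) / (5) = 1.676
Iteration 3:
  u = (2 - (-4)·1.676) / (6) = 1.451
  v = (10 - (1)·1.451) / (5) = 1.710
Iteration 4:
  u = (2 - (-4)·1.710) / (6) = 1.473
  v = (10 - (1)·1.473) / (5) = 1.705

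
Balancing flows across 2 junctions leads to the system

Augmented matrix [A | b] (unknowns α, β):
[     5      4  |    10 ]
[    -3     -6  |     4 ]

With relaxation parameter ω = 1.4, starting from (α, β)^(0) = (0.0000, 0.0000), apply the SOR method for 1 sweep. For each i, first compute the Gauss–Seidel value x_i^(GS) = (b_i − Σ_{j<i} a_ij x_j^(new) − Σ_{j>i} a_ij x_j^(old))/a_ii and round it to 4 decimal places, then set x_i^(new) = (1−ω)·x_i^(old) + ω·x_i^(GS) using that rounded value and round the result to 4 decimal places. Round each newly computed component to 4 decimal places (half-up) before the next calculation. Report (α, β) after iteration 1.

Iteration 1:
  α: GS value = (10 - (4)·0.0000) / (5) = 2.0000;  α ← (1−ω)·0.0000 + ω·2.0000 = 2.8000
  β: GS value = (4 - (-3)·2.8000) / (-6) = -2.0667;  β ← (1−ω)·0.0000 + ω·-2.0667 = -2.8934

(2.8000, -2.8934)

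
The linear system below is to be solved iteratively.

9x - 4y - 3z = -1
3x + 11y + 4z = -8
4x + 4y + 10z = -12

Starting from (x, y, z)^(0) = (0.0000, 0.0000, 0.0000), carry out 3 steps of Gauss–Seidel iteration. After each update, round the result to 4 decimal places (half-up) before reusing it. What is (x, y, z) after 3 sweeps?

Iteration 1:
  x = (-1 - (-4)·0.0000 - (-3)·0.0000) / (9) = -0.1111
  y = (-8 - (3)·-0.1111 - (4)·0.0000) / (11) = -0.6970
  z = (-12 - (4)·-0.1111 - (4)·-0.6970) / (10) = -0.8768
Iteration 2:
  x = (-1 - (-4)·-0.6970 - (-3)·-0.8768) / (9) = -0.7132
  y = (-8 - (3)·-0.7132 - (4)·-0.8768) / (11) = -0.2139
  z = (-12 - (4)·-0.7132 - (4)·-0.2139) / (10) = -0.8292
Iteration 3:
  x = (-1 - (-4)·-0.2139 - (-3)·-0.8292) / (9) = -0.4826
  y = (-8 - (3)·-0.4826 - (4)·-0.8292) / (11) = -0.2941
  z = (-12 - (4)·-0.4826 - (4)·-0.2941) / (10) = -0.8893

(-0.4826, -0.2941, -0.8893)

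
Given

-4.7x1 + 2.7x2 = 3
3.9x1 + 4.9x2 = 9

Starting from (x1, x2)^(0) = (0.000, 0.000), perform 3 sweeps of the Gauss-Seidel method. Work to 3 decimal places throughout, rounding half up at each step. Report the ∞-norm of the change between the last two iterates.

0.617

Iteration 1:
  x1 = (3 - (2.7)·0.000) / (-4.7) = -0.638
  x2 = (9 - (3.9)·-0.638) / (4.9) = 2.345
Iteration 2:
  x1 = (3 - (2.7)·2.345) / (-4.7) = 0.709
  x2 = (9 - (3.9)·0.709) / (4.9) = 1.272
Iteration 3:
  x1 = (3 - (2.7)·1.272) / (-4.7) = 0.092
  x2 = (9 - (3.9)·0.092) / (4.9) = 1.764
Change: (-0.617, 0.492) → max |·| = 0.617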